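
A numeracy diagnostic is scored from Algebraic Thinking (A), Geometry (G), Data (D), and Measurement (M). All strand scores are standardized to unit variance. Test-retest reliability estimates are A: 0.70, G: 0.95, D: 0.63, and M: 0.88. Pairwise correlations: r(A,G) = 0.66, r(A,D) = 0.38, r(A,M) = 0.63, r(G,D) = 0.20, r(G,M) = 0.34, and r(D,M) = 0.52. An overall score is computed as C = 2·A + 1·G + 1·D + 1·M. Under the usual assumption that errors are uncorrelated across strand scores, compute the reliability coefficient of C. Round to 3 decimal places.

Var(C) = 2² + 1 + 1 + 1 + 2·[2·0.66 + 2·0.38 + 2·0.63 + 0.20 + 0.34 + 0.52] = 7 + 8.8 = 15.8.
Because errors are independent across components, Cov(Tᵢ,Tⱼ) = Cov(Xᵢ,Xⱼ); the off-diagonal part of the true-score variance is the same as above.
True-score variance = [2²·0.70 + 0.95 + 0.63 + 0.88] + 8.8 = 5.26 + 8.8 = 14.06.
Reliability = 14.06 / 15.8 = 0.890.

0.890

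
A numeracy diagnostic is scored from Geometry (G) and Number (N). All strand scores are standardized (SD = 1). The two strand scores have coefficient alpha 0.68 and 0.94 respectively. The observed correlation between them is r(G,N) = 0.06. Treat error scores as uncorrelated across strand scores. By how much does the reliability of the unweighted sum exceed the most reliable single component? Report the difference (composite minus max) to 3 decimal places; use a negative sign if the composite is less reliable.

Var(sum) = 2 + 0.12 = 2.12; true-score variance = 1.62 + 0.12 = 1.74; composite reliability = 0.8208.
Max component reliability = 0.9400.
Difference = 0.8208 − 0.9400 = -0.119.

-0.119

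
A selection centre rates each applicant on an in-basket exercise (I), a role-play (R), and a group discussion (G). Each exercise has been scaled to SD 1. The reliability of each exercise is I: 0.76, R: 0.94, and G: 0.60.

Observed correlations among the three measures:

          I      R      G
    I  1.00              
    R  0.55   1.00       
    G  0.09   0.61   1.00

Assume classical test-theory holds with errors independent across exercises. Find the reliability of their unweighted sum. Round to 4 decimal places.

Var(I+R+G) = 3 + 2·[0.55 + 0.09 + 0.61] = 3 + 2.5 = 5.5.
Under uncorrelated errors the observed covariances equal the true-score covariances, so only the own-variance terms attenuate.
True-score variance = [0.76 + 0.94 + 0.60] + 2.5 = 2.3 + 2.5 = 4.8.
Reliability = 4.8 / 5.5 = 0.8727.

0.8727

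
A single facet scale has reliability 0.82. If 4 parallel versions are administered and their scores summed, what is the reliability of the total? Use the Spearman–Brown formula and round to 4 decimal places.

ρ_k = kρ / (1 + (k−1)ρ) = 4·0.82 / (1 + 3·0.82) = 3.280 / 3.460 = 0.9480.

0.9480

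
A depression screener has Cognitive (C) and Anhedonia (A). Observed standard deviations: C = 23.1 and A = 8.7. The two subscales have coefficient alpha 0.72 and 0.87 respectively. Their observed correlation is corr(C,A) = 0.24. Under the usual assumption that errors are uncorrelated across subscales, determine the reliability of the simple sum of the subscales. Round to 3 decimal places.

Var(C+A) = 23.1² + 8.7² + 2·[23.1·8.7·0.24] = 609.3 + 96.4656 = 705.766.
With uncorrelated errors the cross-covariances are all true-score covariance, so they carry over unchanged; only the diagonal terms shrink to ρᵢσᵢ².
True-score variance = [23.1²·0.72 + 8.7²·0.87] + 96.4656 = 450.05 + 96.4656 = 546.515.
Reliability = 546.515 / 705.766 = 0.774.

0.774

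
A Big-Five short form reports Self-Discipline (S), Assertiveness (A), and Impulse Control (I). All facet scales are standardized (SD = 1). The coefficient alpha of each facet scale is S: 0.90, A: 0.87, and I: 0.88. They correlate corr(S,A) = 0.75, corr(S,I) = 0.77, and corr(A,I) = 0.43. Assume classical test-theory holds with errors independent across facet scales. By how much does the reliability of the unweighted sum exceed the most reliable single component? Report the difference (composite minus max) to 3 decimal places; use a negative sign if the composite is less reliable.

Var(sum) = 3 + 3.9 = 6.9; true-score variance = 2.65 + 3.9 = 6.55; composite reliability = 0.9493.
Max component reliability = 0.9000.
Difference = 0.9493 − 0.9000 = 0.049.

0.049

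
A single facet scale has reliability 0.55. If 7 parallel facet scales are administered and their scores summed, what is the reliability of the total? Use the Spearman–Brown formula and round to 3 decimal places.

ρ_k = kρ / (1 + (k−1)ρ) = 7·0.55 / (1 + 6·0.55) = 3.850 / 4.300 = 0.895.

0.895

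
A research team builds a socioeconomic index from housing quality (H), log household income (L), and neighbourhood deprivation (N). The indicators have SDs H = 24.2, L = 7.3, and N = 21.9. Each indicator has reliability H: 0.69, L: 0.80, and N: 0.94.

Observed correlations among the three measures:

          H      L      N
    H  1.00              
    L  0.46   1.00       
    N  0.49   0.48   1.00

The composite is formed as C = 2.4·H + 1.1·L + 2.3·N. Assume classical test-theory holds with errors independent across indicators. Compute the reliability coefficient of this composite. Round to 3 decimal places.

0.875

Var(C) = 2.4²·24.2² + 1.1²·7.3² + 2.3²·21.9² + 2·[2.64·24.2·7.3·0.46 + 5.52·24.2·21.9·0.49 + 2.53·7.3·21.9·0.48] = 5974.9 + 3684.34 = 9659.25.
With uncorrelated errors the cross-covariances are all true-score covariance, so they carry over unchanged; only the diagonal terms shrink to ρᵢσᵢ².
True-score variance = [2.4²·24.2²·0.69 + 1.1²·7.3²·0.80 + 2.3²·21.9²·0.94] + 3684.34 = 4764.06 + 3684.34 = 8448.4.
Reliability = 8448.4 / 9659.25 = 0.875.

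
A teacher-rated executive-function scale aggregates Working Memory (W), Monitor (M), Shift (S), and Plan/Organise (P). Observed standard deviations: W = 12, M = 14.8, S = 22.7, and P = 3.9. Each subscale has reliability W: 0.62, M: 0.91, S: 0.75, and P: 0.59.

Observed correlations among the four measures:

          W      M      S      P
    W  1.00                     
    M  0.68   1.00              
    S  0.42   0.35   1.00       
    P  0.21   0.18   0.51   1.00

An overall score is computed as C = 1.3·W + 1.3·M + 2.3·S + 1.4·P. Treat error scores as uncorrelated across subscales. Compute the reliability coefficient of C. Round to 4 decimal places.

0.8518

Var(C) = 1.3²·12² + 1.3²·14.8² + 2.3²·22.7² + 1.4²·3.9² + 2·[1.69·12·14.8·0.68 + 2.99·12·22.7·0.42 + 1.82·12·3.9·0.21 + 2.99·14.8·22.7·0.35 + 1.82·14.8·3.9·0.18 + 3.22·22.7·3.9·0.51] = 3369.23 + 2159.88 = 5529.11.
Because errors are independent across components, Cov(Tᵢ,Tⱼ) = Cov(Xᵢ,Xⱼ); the off-diagonal part of the true-score variance is the same as above.
True-score variance = [1.3²·12²·0.62 + 1.3²·14.8²·0.91 + 2.3²·22.7²·0.75 + 1.4²·3.9²·0.59] + 2159.88 = 2549.75 + 2159.88 = 4709.63.
Reliability = 4709.63 / 5529.11 = 0.8518.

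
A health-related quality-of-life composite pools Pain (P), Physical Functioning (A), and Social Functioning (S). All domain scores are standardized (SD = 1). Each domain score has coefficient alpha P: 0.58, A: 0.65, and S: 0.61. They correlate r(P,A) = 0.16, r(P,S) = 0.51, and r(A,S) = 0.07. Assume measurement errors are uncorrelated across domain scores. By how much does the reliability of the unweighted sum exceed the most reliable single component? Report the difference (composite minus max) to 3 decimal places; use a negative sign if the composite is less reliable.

0.091

Var(sum) = 3 + 1.48 = 4.48; true-score variance = 1.84 + 1.48 = 3.32; composite reliability = 0.7411.
Max component reliability = 0.6500.
Difference = 0.7411 − 0.6500 = 0.091.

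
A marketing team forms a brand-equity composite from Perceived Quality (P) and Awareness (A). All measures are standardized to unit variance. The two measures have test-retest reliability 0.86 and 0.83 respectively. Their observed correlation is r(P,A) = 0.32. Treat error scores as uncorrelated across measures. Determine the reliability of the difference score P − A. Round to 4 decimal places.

Var(P−A) = 1 + 1 − 2·0.32 = 2 − 0.64 = 1.36.
With uncorrelated errors the cross-covariances are all true-score covariance, so they carry over unchanged; only the diagonal terms shrink to ρᵢσᵢ².
True-score variance = [0.86 + 0.83] − 0.64 = 1.69 − 0.64 = 1.05.
Reliability = 1.05 / 1.36 = 0.7721.

0.7721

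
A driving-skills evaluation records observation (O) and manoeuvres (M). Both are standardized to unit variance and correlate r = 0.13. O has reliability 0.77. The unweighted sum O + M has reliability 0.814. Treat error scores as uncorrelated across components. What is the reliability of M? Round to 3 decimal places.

0.810

Var(O+M) = 2 + 2·0.13 = 2.260.
True-score variance = ρ_O + ρ_M + 2·0.13, so 0.814 = (0.77 + ρ_M + 0.26) / 2.260.
ρ_M = 0.814·2.260 − 0.77 − 0.26 = 0.810.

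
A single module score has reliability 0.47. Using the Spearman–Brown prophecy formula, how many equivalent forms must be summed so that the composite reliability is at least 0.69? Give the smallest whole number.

3

k ≥ ρ*(1−ρ₁)/(ρ₁(1−ρ*)) = 0.69·0.53 / (0.47·0.31) = 2.510.
Smallest integer k = 3.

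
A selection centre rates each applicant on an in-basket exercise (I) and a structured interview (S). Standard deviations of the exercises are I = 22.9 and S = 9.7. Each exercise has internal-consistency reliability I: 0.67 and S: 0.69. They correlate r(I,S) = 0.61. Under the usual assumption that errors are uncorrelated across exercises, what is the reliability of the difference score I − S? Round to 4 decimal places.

0.4181

Var(I−S) = 22.9² + 9.7² − 2·22.9·9.7·0.61 = 618.5 − 270.999 = 347.501.
Under uncorrelated errors the observed covariances equal the true-score covariances, so only the own-variance terms attenuate.
True-score variance = [22.9²·0.67 + 9.7²·0.69] − 270.999 = 416.277 − 270.999 = 145.278.
Reliability = 145.278 / 347.501 = 0.4181.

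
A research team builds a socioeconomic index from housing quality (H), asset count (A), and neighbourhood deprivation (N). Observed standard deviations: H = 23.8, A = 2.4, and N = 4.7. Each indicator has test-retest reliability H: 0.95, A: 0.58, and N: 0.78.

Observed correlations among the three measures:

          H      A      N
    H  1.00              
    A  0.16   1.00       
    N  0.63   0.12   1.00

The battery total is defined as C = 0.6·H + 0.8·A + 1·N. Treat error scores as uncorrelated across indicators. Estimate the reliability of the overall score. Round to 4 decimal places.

Var(C) = 0.6²·23.8² + 0.8²·2.4² + 4.7² + 2·[0.48·23.8·2.4·0.16 + 0.6·23.8·4.7·0.63 + 0.8·2.4·4.7·0.12] = 229.695 + 95.5056 = 325.2.
Under uncorrelated errors the observed covariances equal the true-score covariances, so only the own-variance terms attenuate.
True-score variance = [0.6²·23.8²·0.95 + 0.8²·2.4²·0.58 + 4.7²·0.78] + 95.5056 = 213.091 + 95.5056 = 308.596.
Reliability = 308.596 / 325.2 = 0.9489.

0.9489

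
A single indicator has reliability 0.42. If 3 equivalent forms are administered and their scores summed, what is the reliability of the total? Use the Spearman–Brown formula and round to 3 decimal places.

0.685

ρ_k = kρ / (1 + (k−1)ρ) = 3·0.42 / (1 + 2·0.42) = 1.260 / 1.840 = 0.685.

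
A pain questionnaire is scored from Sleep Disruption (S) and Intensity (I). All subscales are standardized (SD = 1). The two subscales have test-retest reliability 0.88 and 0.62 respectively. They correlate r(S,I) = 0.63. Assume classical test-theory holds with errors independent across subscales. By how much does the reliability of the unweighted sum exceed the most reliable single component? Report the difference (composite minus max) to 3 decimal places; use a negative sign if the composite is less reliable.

-0.033

Var(sum) = 2 + 1.26 = 3.26; true-score variance = 1.5 + 1.26 = 2.76; composite reliability = 0.8466.
Max component reliability = 0.8800.
Difference = 0.8466 − 0.8800 = -0.033.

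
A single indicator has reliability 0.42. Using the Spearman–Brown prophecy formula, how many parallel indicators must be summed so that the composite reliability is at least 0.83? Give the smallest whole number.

k ≥ ρ*(1−ρ₁)/(ρ₁(1−ρ*)) = 0.83·0.58 / (0.42·0.17) = 6.742.
Smallest integer k = 7.

7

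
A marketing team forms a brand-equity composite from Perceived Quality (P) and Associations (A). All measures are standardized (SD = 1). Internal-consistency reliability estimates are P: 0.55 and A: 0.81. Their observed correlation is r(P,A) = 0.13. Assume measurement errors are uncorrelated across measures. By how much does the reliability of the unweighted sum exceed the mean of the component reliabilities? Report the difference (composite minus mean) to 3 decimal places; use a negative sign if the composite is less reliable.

0.037

Var(sum) = 2 + 0.26 = 2.26; true-score variance = 1.36 + 0.26 = 1.62; composite reliability = 0.7168.
Mean component reliability = 0.6800.
Difference = 0.7168 − 0.6800 = 0.037.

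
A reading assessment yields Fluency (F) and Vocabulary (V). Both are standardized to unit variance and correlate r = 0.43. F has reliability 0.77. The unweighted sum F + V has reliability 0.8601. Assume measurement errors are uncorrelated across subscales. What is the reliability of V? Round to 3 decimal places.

0.830

Var(F+V) = 2 + 2·0.43 = 2.860.
True-score variance = ρ_F + ρ_V + 2·0.43, so 0.8601 = (0.77 + ρ_V + 0.86) / 2.860.
ρ_V = 0.8601·2.860 − 0.77 − 0.86 = 0.830.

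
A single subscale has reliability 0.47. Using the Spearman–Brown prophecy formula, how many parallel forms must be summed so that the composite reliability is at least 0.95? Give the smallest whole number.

k ≥ ρ*(1−ρ₁)/(ρ₁(1−ρ*)) = 0.95·0.53 / (0.47·0.05) = 21.426.
Smallest integer k = 22.

22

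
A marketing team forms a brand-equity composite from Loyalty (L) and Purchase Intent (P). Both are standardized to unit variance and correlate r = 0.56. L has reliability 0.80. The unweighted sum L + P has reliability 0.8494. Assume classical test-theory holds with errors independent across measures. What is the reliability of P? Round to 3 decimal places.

Var(L+P) = 2 + 2·0.56 = 3.120.
True-score variance = ρ_L + ρ_P + 2·0.56, so 0.8494 = (0.80 + ρ_P + 1.12) / 3.120.
ρ_P = 0.8494·3.120 − 0.80 − 1.12 = 0.730.

0.730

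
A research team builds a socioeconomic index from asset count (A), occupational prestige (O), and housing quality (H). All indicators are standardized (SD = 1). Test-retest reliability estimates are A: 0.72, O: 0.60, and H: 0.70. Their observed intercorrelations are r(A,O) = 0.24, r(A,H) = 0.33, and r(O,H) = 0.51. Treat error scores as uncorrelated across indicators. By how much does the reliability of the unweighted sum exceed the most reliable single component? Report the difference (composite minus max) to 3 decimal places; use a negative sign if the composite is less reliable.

Var(sum) = 3 + 2.16 = 5.16; true-score variance = 2.02 + 2.16 = 4.18; composite reliability = 0.8101.
Max component reliability = 0.7200.
Difference = 0.8101 − 0.7200 = 0.090.

0.090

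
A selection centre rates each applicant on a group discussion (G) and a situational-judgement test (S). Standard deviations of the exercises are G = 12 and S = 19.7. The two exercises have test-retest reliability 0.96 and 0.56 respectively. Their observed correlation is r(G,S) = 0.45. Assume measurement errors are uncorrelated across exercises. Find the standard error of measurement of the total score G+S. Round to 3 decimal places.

Var(total) = 532.09 + 212.76 = 744.85.
True-score variance = 355.57 + 212.76 = 568.33, so reliability = 0.7630.
Error variance = 744.85 − 568.33 = 176.52; SEM = √176.52 = 13.286.

13.286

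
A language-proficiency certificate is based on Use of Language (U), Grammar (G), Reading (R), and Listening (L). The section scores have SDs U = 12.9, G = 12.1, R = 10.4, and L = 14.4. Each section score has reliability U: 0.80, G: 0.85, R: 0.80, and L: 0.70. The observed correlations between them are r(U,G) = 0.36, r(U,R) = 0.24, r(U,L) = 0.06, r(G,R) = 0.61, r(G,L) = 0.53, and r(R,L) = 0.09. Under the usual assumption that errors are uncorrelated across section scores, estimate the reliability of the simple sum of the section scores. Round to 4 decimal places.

0.8834

Var(U+G+R+L) = 12.9² + 12.1² + 10.4² + 14.4² + 2·[12.9·12.1·0.36 + 12.9·10.4·0.24 + 12.9·14.4·0.06 + 12.1·10.4·0.61 + 12.1·14.4·0.53 + 10.4·14.4·0.09] = 628.34 + 564.249 = 1192.59.
Because errors are independent across components, Cov(Tᵢ,Tⱼ) = Cov(Xᵢ,Xⱼ); the off-diagonal part of the true-score variance is the same as above.
True-score variance = [12.9²·0.80 + 12.1²·0.85 + 10.4²·0.80 + 14.4²·0.70] + 564.249 = 489.257 + 564.249 = 1053.51.
Reliability = 1053.51 / 1192.59 = 0.8834.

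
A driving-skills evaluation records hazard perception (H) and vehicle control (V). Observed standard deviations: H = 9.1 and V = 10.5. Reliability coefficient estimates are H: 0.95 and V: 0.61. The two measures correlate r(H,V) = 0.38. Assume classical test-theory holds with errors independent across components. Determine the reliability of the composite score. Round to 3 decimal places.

Var(H+V) = 9.1² + 10.5² + 2·[9.1·10.5·0.38] = 193.06 + 72.618 = 265.678.
With uncorrelated errors the cross-covariances are all true-score covariance, so they carry over unchanged; only the diagonal terms shrink to ρᵢσᵢ².
True-score variance = [9.1²·0.95 + 10.5²·0.61] + 72.618 = 145.922 + 72.618 = 218.54.
Reliability = 218.54 / 265.678 = 0.823.

0.823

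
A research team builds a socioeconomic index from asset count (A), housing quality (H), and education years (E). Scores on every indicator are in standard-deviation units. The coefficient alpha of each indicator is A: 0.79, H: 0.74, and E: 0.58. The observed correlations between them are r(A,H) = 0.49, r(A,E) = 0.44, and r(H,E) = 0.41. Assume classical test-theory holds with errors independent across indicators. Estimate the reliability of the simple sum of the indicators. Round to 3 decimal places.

0.843

Var(A+H+E) = 3 + 2·[0.49 + 0.44 + 0.41] = 3 + 2.68 = 5.68.
Under uncorrelated errors the observed covariances equal the true-score covariances, so only the own-variance terms attenuate.
True-score variance = [0.79 + 0.74 + 0.58] + 2.68 = 2.11 + 2.68 = 4.79.
Reliability = 4.79 / 5.68 = 0.843.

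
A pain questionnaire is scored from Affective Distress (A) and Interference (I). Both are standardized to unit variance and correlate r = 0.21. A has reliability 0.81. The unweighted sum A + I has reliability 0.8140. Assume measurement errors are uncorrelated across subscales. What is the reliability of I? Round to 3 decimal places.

0.740

Var(A+I) = 2 + 2·0.21 = 2.420.
True-score variance = ρ_A + ρ_I + 2·0.21, so 0.8140 = (0.81 + ρ_I + 0.42) / 2.420.
ρ_I = 0.8140·2.420 − 0.81 − 0.42 = 0.740.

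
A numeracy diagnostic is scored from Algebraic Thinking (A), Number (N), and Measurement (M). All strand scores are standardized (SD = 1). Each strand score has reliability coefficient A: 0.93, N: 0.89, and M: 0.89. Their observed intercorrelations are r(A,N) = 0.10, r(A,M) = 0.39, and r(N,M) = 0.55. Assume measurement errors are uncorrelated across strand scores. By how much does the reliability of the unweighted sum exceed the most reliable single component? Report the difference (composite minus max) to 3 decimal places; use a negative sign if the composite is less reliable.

0.013

Var(sum) = 3 + 2.08 = 5.08; true-score variance = 2.71 + 2.08 = 4.79; composite reliability = 0.9429.
Max component reliability = 0.9300.
Difference = 0.9429 − 0.9300 = 0.013.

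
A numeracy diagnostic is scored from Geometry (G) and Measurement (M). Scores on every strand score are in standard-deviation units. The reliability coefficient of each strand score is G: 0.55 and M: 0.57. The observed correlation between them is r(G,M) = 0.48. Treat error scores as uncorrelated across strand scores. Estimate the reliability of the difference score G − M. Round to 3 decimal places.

0.154

Var(G−M) = 1 + 1 − 2·0.48 = 2 − 0.96 = 1.04.
Under uncorrelated errors the observed covariances equal the true-score covariances, so only the own-variance terms attenuate.
True-score variance = [0.55 + 0.57] − 0.96 = 1.12 − 0.96 = 0.16.
Reliability = 0.16 / 1.04 = 0.154.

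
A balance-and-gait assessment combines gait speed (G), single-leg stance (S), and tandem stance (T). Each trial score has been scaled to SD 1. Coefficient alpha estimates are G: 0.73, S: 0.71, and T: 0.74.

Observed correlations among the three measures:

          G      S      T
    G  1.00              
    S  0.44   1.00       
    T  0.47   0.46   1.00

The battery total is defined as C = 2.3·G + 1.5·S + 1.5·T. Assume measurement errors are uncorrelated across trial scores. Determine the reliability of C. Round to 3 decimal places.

0.853

Var(C) = 2.3² + 1.5² + 1.5² + 2·[3.45·0.44 + 3.45·0.47 + 2.25·0.46] = 9.79 + 8.349 = 18.139.
Under uncorrelated errors the observed covariances equal the true-score covariances, so only the own-variance terms attenuate.
True-score variance = [2.3²·0.73 + 1.5²·0.71 + 1.5²·0.74] + 8.349 = 7.1242 + 8.349 = 15.4732.
Reliability = 15.4732 / 18.139 = 0.853.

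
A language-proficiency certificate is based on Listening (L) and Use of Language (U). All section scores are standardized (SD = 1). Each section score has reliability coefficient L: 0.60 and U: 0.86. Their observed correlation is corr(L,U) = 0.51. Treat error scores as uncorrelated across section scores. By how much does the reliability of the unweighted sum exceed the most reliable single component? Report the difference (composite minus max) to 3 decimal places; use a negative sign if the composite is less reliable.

-0.039

Var(sum) = 2 + 1.02 = 3.02; true-score variance = 1.46 + 1.02 = 2.48; composite reliability = 0.8212.
Max component reliability = 0.8600.
Difference = 0.8212 − 0.8600 = -0.039.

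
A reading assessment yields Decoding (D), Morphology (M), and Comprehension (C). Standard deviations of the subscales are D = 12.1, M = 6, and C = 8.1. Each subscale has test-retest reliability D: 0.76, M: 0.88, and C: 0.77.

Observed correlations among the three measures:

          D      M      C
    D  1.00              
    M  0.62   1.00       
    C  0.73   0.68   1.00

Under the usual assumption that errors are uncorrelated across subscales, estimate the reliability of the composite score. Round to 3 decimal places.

0.900

Var(D+M+C) = 12.1² + 6² + 8.1² + 2·[12.1·6·0.62 + 12.1·8.1·0.73 + 6·8.1·0.68] = 248.02 + 299.215 = 547.235.
With uncorrelated errors the cross-covariances are all true-score covariance, so they carry over unchanged; only the diagonal terms shrink to ρᵢσᵢ².
True-score variance = [12.1²·0.76 + 6²·0.88 + 8.1²·0.77] + 299.215 = 193.471 + 299.215 = 492.686.
Reliability = 492.686 / 547.235 = 0.900.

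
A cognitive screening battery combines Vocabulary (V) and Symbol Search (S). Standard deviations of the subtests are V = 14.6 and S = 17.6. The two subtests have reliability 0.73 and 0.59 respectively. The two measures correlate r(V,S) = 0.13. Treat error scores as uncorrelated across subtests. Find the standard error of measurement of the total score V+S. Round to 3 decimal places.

Var(total) = 522.92 + 66.8096 = 589.73.
True-score variance = 338.365 + 66.8096 = 405.175, so reliability = 0.6871.
Error variance = 589.73 − 405.175 = 184.555; SEM = √184.555 = 13.585.

13.585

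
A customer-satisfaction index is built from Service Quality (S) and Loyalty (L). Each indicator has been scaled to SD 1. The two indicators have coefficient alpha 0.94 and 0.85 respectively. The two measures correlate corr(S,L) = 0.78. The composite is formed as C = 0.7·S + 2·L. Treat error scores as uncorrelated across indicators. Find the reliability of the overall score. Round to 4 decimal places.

Var(C) = 0.7² + 2² + 2·[1.4·0.78] = 4.49 + 2.184 = 6.674.
Under uncorrelated errors the observed covariances equal the true-score covariances, so only the own-variance terms attenuate.
True-score variance = [0.7²·0.94 + 2²·0.85] + 2.184 = 3.8606 + 2.184 = 6.0446.
Reliability = 6.0446 / 6.674 = 0.9057.

0.9057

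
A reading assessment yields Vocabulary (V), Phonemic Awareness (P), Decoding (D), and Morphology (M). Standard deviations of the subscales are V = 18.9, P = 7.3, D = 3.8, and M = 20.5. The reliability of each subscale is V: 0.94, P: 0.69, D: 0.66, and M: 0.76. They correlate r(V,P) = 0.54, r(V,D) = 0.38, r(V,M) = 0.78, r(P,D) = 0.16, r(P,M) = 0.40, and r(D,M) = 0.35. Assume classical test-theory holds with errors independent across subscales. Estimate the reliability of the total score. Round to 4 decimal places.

0.9217

Var(V+P+D+M) = 18.9² + 7.3² + 3.8² + 20.5² + 2·[18.9·7.3·0.54 + 18.9·3.8·0.38 + 18.9·20.5·0.78 + 7.3·3.8·0.16 + 7.3·20.5·0.40 + 3.8·20.5·0.35] = 845.19 + 991.14 = 1836.33.
With uncorrelated errors the cross-covariances are all true-score covariance, so they carry over unchanged; only the diagonal terms shrink to ρᵢσᵢ².
True-score variance = [18.9²·0.94 + 7.3²·0.69 + 3.8²·0.66 + 20.5²·0.76] + 991.14 = 701.468 + 991.14 = 1692.61.
Reliability = 1692.61 / 1836.33 = 0.9217.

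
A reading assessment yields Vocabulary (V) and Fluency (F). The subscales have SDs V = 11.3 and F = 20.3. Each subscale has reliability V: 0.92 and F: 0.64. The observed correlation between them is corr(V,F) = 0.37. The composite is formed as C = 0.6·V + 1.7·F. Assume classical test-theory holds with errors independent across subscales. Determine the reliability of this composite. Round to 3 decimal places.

0.693

Var(C) = 0.6²·11.3² + 1.7²·20.3² + 2·[1.02·11.3·20.3·0.37] = 1236.91 + 173.144 = 1410.05.
Because errors are independent across components, Cov(Tᵢ,Tⱼ) = Cov(Xᵢ,Xⱼ); the off-diagonal part of the true-score variance is the same as above.
True-score variance = [0.6²·11.3²·0.92 + 1.7²·20.3²·0.64] + 173.144 = 804.493 + 173.144 = 977.636.
Reliability = 977.636 / 1410.05 = 0.693.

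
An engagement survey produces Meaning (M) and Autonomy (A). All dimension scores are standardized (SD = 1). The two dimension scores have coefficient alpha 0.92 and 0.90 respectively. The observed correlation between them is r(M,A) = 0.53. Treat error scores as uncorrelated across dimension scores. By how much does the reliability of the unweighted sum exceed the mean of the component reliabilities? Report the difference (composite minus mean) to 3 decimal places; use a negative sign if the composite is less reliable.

Var(sum) = 2 + 1.06 = 3.06; true-score variance = 1.82 + 1.06 = 2.88; composite reliability = 0.9412.
Mean component reliability = 0.9100.
Difference = 0.9412 − 0.9100 = 0.031.

0.031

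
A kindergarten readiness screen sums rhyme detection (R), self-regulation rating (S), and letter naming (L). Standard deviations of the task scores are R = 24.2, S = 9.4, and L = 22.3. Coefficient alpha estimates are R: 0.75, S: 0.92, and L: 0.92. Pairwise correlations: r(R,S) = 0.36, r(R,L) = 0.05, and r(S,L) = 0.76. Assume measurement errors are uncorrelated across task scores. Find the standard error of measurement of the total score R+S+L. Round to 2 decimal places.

Var(total) = 1171.29 + 536.374 = 1707.66.
True-score variance = 978.028 + 536.374 = 1514.4, so reliability = 0.8868.
Error variance = 1707.66 − 1514.4 = 193.262; SEM = √193.262 = 13.90.

13.90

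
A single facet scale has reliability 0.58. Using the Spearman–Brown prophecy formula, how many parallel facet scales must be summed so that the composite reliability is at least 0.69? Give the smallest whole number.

2

k ≥ ρ*(1−ρ₁)/(ρ₁(1−ρ*)) = 0.69·0.42 / (0.58·0.31) = 1.612.
Smallest integer k = 2.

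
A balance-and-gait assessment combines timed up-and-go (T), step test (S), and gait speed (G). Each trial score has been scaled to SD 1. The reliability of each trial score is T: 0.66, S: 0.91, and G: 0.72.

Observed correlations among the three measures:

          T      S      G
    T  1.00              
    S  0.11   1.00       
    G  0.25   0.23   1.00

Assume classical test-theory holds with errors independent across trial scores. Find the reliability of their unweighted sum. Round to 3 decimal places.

Var(T+S+G) = 3 + 2·[0.11 + 0.25 + 0.23] = 3 + 1.18 = 4.18.
With uncorrelated errors the cross-covariances are all true-score covariance, so they carry over unchanged; only the diagonal terms shrink to ρᵢσᵢ².
True-score variance = [0.66 + 0.91 + 0.72] + 1.18 = 2.29 + 1.18 = 3.47.
Reliability = 3.47 / 4.18 = 0.830.

0.830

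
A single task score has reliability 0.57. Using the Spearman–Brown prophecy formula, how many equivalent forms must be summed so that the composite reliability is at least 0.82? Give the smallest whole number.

k ≥ ρ*(1−ρ₁)/(ρ₁(1−ρ*)) = 0.82·0.43 / (0.57·0.18) = 3.437.
Smallest integer k = 4.

4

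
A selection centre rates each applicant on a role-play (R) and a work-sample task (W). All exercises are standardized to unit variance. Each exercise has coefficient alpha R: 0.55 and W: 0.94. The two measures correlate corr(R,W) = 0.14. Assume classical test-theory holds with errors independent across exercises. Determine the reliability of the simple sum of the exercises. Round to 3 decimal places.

0.776

Var(R+W) = 2 + 2·[0.14] = 2 + 0.28 = 2.28.
With uncorrelated errors the cross-covariances are all true-score covariance, so they carry over unchanged; only the diagonal terms shrink to ρᵢσᵢ².
True-score variance = [0.55 + 0.94] + 0.28 = 1.49 + 0.28 = 1.77.
Reliability = 1.77 / 2.28 = 0.776.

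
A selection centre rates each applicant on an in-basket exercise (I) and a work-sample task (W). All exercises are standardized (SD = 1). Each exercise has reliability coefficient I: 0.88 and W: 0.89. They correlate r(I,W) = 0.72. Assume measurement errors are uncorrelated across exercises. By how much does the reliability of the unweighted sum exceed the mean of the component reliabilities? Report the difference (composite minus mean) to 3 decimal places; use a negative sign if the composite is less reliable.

Var(sum) = 2 + 1.44 = 3.44; true-score variance = 1.77 + 1.44 = 3.21; composite reliability = 0.9331.
Mean component reliability = 0.8850.
Difference = 0.9331 − 0.8850 = 0.048.

0.048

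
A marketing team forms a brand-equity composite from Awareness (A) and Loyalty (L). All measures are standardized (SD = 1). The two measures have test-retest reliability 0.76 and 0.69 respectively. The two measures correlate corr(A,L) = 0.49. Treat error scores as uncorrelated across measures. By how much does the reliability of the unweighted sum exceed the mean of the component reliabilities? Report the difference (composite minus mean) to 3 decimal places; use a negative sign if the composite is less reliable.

0.090

Var(sum) = 2 + 0.98 = 2.98; true-score variance = 1.45 + 0.98 = 2.43; composite reliability = 0.8154.
Mean component reliability = 0.7250.
Difference = 0.8154 − 0.7250 = 0.090.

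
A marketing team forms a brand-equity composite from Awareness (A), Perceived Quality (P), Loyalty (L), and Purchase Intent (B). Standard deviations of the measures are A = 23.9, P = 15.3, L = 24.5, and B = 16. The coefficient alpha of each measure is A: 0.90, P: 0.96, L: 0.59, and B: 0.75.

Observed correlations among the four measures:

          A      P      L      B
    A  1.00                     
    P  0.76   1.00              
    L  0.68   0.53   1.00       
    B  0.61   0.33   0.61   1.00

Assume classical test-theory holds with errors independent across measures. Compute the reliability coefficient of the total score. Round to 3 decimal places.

0.917

Var(A+P+L+B) = 23.9² + 15.3² + 24.5² + 16² + 2·[23.9·15.3·0.76 + 23.9·24.5·0.68 + 23.9·16·0.61 + 15.3·24.5·0.53 + 15.3·16·0.33 + 24.5·16·0.61] = 1661.55 + 2855.84 = 4517.39.
With uncorrelated errors the cross-covariances are all true-score covariance, so they carry over unchanged; only the diagonal terms shrink to ρᵢσᵢ².
True-score variance = [23.9²·0.90 + 15.3²·0.96 + 24.5²·0.59 + 16²·0.75] + 2855.84 = 1284.96 + 2855.84 = 4140.81.
Reliability = 4140.81 / 4517.39 = 0.917.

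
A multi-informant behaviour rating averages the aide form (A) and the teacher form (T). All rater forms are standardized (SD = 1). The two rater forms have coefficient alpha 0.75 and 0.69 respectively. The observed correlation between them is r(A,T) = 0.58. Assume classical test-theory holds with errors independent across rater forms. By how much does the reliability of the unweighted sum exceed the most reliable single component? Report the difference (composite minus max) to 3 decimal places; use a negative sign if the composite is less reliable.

Var(sum) = 2 + 1.16 = 3.16; true-score variance = 1.44 + 1.16 = 2.6; composite reliability = 0.8228.
Max component reliability = 0.7500.
Difference = 0.8228 − 0.7500 = 0.073.

0.073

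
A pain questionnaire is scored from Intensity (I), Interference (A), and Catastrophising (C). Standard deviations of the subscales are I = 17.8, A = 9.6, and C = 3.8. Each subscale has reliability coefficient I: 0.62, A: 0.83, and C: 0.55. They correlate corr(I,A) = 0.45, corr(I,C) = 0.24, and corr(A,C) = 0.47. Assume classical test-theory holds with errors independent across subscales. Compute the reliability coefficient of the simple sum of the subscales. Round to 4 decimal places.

Var(I+A+C) = 17.8² + 9.6² + 3.8² + 2·[17.8·9.6·0.45 + 17.8·3.8·0.24 + 9.6·3.8·0.47] = 423.44 + 220.55 = 643.99.
Because errors are independent across components, Cov(Tᵢ,Tⱼ) = Cov(Xᵢ,Xⱼ); the off-diagonal part of the true-score variance is the same as above.
True-score variance = [17.8²·0.62 + 9.6²·0.83 + 3.8²·0.55] + 220.55 = 280.876 + 220.55 = 501.426.
Reliability = 501.426 / 643.99 = 0.7786.

0.7786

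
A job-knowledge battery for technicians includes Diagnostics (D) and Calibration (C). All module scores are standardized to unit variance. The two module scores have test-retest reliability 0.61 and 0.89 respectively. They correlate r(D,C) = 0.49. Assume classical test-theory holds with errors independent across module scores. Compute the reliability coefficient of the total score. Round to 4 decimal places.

Var(D+C) = 2 + 2·[0.49] = 2 + 0.98 = 2.98.
Under uncorrelated errors the observed covariances equal the true-score covariances, so only the own-variance terms attenuate.
True-score variance = [0.61 + 0.89] + 0.98 = 1.5 + 0.98 = 2.48.
Reliability = 2.48 / 2.98 = 0.8322.

0.8322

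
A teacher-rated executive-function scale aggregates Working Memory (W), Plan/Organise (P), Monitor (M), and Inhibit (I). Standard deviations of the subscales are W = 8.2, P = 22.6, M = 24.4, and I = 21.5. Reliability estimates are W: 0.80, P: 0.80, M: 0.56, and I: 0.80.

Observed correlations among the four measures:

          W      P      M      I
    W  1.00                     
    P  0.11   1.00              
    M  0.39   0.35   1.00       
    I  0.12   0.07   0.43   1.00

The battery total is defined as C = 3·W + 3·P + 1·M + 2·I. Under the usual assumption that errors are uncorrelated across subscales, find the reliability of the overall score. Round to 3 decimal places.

0.851

Var(C) = 3²·8.2² + 3²·22.6² + 24.4² + 2²·21.5² + 2·[9·8.2·22.6·0.11 + 3·8.2·24.4·0.39 + 6·8.2·21.5·0.12 + 3·22.6·24.4·0.35 + 6·22.6·21.5·0.07 + 2·24.4·21.5·0.43] = 7646.36 + 3557.48 = 11203.8.
With uncorrelated errors the cross-covariances are all true-score covariance, so they carry over unchanged; only the diagonal terms shrink to ρᵢσᵢ².
True-score variance = [3²·8.2²·0.80 + 3²·22.6²·0.80 + 24.4²·0.56 + 2²·21.5²·0.80] + 3557.48 = 5974.2 + 3557.48 = 9531.69.
Reliability = 9531.69 / 11203.8 = 0.851.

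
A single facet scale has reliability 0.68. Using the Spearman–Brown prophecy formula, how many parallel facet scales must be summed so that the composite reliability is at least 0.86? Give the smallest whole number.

3

k ≥ ρ*(1−ρ₁)/(ρ₁(1−ρ*)) = 0.86·0.32 / (0.68·0.14) = 2.891.
Smallest integer k = 3.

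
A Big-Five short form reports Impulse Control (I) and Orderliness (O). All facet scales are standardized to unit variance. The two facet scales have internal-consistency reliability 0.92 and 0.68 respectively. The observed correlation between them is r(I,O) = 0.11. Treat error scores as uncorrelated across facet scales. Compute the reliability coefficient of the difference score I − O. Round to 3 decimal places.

Var(I−O) = 1 + 1 − 2·0.11 = 2 − 0.22 = 1.78.
With uncorrelated errors the cross-covariances are all true-score covariance, so they carry over unchanged; only the diagonal terms shrink to ρᵢσᵢ².
True-score variance = [0.92 + 0.68] − 0.22 = 1.6 − 0.22 = 1.38.
Reliability = 1.38 / 1.78 = 0.775.

0.775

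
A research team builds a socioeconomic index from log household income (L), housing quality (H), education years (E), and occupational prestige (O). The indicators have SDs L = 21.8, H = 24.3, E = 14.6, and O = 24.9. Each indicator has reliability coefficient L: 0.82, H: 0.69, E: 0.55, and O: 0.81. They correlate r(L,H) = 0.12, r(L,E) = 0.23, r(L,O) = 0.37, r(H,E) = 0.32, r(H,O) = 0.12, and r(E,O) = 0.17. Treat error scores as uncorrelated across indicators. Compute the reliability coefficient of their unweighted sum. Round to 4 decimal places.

0.8429

Var(L+H+E+O) = 21.8² + 24.3² + 14.6² + 24.9² + 2·[21.8·24.3·0.12 + 21.8·14.6·0.23 + 21.8·24.9·0.37 + 24.3·14.6·0.32 + 24.3·24.9·0.12 + 14.6·24.9·0.17] = 1898.9 + 1171.11 = 3070.01.
Under uncorrelated errors the observed covariances equal the true-score covariances, so only the own-variance terms attenuate.
True-score variance = [21.8²·0.82 + 24.3²·0.69 + 14.6²·0.55 + 24.9²·0.81] + 1171.11 = 1416.58 + 1171.11 = 2587.69.
Reliability = 2587.69 / 3070.01 = 0.8429.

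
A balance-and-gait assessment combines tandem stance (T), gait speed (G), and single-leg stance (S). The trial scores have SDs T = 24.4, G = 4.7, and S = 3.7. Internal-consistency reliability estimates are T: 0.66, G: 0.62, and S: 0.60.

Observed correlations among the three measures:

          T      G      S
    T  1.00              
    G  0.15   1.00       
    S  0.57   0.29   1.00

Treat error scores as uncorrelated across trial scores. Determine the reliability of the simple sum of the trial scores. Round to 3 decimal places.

Var(T+G+S) = 24.4² + 4.7² + 3.7² + 2·[24.4·4.7·0.15 + 24.4·3.7·0.57 + 4.7·3.7·0.29] = 631.14 + 147.409 = 778.549.
Under uncorrelated errors the observed covariances equal the true-score covariances, so only the own-variance terms attenuate.
True-score variance = [24.4²·0.66 + 4.7²·0.62 + 3.7²·0.60] + 147.409 = 414.847 + 147.409 = 562.257.
Reliability = 562.257 / 778.549 = 0.722.

0.722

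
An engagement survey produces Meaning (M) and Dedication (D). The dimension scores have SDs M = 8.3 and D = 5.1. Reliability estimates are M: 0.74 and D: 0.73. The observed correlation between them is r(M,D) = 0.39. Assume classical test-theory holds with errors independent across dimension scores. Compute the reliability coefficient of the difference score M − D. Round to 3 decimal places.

Var(M−D) = 8.3² + 5.1² − 2·8.3·5.1·0.39 = 94.9 − 33.0174 = 61.8826.
Under uncorrelated errors the observed covariances equal the true-score covariances, so only the own-variance terms attenuate.
True-score variance = [8.3²·0.74 + 5.1²·0.73] − 33.0174 = 69.9659 − 33.0174 = 36.9485.
Reliability = 36.9485 / 61.8826 = 0.597.

0.597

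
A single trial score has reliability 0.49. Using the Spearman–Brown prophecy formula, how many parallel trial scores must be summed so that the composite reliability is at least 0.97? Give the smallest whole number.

34

k ≥ ρ*(1−ρ₁)/(ρ₁(1−ρ*)) = 0.97·0.51 / (0.49·0.03) = 33.653.
Smallest integer k = 34.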